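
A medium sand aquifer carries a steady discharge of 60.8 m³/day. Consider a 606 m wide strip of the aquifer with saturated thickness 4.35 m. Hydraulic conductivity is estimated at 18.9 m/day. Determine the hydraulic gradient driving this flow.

0.00122

Cross-sectional area A = 606 × 4.35 = 2636 m².
From Q = K·A·i, i = Q / (K·A) = 60.8 / (18.90 × 2636) = 0.001220.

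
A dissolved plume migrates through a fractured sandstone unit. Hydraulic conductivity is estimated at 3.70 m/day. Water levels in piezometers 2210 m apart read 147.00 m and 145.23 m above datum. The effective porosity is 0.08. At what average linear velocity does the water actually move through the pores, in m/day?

0.0370

Hydraulic gradient i = (147.00 − 145.23) / 2210 = 1.77 / 2210 = 0.0008009.
Darcy flux q = K · i = 3.700 × 0.0008009 = 0.002963 m/day.
Seepage velocity v = q / n_e = 0.002963 / 0.08 = 0.03704 m/day.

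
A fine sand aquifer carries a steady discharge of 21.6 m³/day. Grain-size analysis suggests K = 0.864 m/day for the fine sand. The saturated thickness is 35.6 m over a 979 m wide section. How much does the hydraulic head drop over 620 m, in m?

Cross-sectional area A = 979 × 35.6 = 34852 m².
From Q = K·A·i, i = Q / (K·A) = 21.6 / (0.8640 × 34852) = 0.0007173.
Head loss Δh = i · L = 0.0007173 × 620 = 0.4447 m.

0.445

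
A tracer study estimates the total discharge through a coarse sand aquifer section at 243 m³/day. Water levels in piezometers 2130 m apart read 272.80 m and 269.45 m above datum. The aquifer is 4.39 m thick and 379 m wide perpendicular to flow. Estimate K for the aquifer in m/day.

Cross-sectional area A = 379 × 4.39 = 1664 m².
Hydraulic gradient i = (272.80 − 269.45) / 2130 = 3.35 / 2130 = 0.001573.
From Q = K·A·i, K = Q / (A·i) = 243 / (1664 × 0.001573) = 92.86 m/day.

92.9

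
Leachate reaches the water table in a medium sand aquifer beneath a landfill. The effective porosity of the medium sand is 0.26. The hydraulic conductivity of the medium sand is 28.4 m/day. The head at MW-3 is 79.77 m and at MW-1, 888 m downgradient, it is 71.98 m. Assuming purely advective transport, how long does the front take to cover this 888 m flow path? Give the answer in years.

2.54

Hydraulic gradient i = (79.77 − 71.98) / 888 = 7.79 / 888 = 0.008773.
Darcy flux q = K · i = 28.40 × 0.008773 = 0.2491 m/day.
Seepage velocity v = q / n_e = 0.2491 / 0.26 = 0.9582 m/day.
Travel time t = L / v = 888 / 0.9582 = 926.7 days = 2.537 years.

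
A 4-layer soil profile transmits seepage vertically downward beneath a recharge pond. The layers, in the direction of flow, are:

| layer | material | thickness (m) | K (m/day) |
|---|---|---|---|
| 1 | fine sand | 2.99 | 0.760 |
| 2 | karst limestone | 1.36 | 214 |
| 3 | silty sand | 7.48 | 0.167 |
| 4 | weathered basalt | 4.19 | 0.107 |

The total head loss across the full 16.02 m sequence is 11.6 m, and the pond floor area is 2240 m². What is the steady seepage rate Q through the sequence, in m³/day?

296

Flow is perpendicular to layering, so the layers act in series and the equivalent K is the thickness-weighted harmonic mean.
Total thickness L = 2.99 + 1.36 + 7.48 + 4.19 = 16.02 m.
Σ(b_i/K_i) = 2.99/0.760 + 1.36/214 + 7.48/0.167 + 4.19/0.107 = 87.89 d.
K_eq = L / Σ(b_i/K_i) = 16.02 / 87.89 = 0.1823 m/day.
Q = K_eq · A · (Δh/L) = 0.1823 × 2240 × (11.6/16.02) = 295.6 m³/day.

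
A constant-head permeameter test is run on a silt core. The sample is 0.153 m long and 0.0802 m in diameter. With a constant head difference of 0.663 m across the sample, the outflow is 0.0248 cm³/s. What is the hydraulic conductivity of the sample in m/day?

Cross-sectional area A = π·(d/2)² = π × (0.0802/2)² = 0.005052 m².
Convert discharge: 0.0248 cm³/s = 2.480e-08 m³/s.
Darcy's law rearranged: K = Q·L / (A·Δh) = 2.480e-08 × 0.153 / (0.005052 × 0.663) = 1.133e-06 m/s = 0.09788 m/day.

0.0979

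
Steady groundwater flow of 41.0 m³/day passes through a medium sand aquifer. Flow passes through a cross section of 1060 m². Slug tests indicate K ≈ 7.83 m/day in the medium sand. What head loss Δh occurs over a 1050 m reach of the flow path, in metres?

5.19

From Q = K·A·i, i = Q / (K·A) = 41.0 / (7.830 × 1060) = 0.004940.
Head loss Δh = i · L = 0.004940 × 1050 = 5.187 m.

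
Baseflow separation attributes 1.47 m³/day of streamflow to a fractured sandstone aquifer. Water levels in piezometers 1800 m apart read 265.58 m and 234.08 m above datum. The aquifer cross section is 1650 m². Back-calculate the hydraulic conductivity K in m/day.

0.0509

Hydraulic gradient i = (265.58 − 234.08) / 1800 = 31.5 / 1800 = 0.01750.
From Q = K·A·i, K = Q / (A·i) = 1.47 / (1650 × 0.01750) = 0.05091 m/day.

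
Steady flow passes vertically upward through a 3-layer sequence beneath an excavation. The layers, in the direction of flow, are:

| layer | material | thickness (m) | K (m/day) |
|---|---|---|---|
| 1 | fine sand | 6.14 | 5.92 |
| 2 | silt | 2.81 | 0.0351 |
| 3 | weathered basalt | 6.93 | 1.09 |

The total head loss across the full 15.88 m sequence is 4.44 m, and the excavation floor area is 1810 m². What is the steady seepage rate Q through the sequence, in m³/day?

91.9

Flow is perpendicular to layering, so the layers act in series and the equivalent K is the thickness-weighted harmonic mean.
Total thickness L = 6.14 + 2.81 + 6.93 = 15.88 m.
Σ(b_i/K_i) = 6.14/5.92 + 2.81/0.0351 + 6.93/1.09 = 87.45 d.
K_eq = L / Σ(b_i/K_i) = 15.88 / 87.45 = 0.1816 m/day.
Q = K_eq · A · (Δh/L) = 0.1816 × 1810 × (4.44/15.88) = 91.90 m³/day.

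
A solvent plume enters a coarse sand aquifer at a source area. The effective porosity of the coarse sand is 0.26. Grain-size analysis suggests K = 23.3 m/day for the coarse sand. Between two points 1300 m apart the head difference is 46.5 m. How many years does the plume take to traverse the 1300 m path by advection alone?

Hydraulic gradient i = Δh / L = 46.5 / 1300 = 0.03577.
Darcy flux q = K · i = 23.30 × 0.03577 = 0.8334 m/day.
Seepage velocity v = q / n_e = 0.8334 / 0.26 = 3.205 m/day.
Travel time t = L / v = 1300 / 3.205 = 405.6 days = 1.110 years.

1.11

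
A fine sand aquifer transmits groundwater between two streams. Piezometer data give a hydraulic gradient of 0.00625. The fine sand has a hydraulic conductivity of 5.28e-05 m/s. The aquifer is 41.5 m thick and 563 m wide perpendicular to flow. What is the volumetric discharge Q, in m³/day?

666

Convert K: 5.28e-05 m/s × 86400 = 4.562 m/day.
Cross-sectional area A = 563 × 41.5 = 23364 m².
Hydraulic gradient i = 0.00625.
Darcy's law: Q = K · A · i = 4.562 × 23364 × 0.006250 = 666.2 m³/day.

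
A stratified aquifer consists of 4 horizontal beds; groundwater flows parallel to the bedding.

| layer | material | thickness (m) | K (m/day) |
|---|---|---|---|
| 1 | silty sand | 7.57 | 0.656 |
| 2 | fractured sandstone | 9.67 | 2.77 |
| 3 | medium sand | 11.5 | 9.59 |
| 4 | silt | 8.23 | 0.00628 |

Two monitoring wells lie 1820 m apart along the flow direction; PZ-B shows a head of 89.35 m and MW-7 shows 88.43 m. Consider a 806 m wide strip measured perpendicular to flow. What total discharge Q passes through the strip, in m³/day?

57.9

Flow is parallel to layering, so each bed carries its own Darcy discharge and the transmissivities add.
Σ(K_i·b_i) = 0.656×7.57 + 2.77×9.67 + 9.59×11.5 + 0.00628×8.23 = 142.1 m²/day.
Hydraulic gradient i = (89.35 − 88.43) / 1820 = 0.92 / 1820 = 0.0005055.
Q = Σ(K_i·b_i) · W · i = 142.1 × 806 × 0.0005055 = 57.89 m³/day.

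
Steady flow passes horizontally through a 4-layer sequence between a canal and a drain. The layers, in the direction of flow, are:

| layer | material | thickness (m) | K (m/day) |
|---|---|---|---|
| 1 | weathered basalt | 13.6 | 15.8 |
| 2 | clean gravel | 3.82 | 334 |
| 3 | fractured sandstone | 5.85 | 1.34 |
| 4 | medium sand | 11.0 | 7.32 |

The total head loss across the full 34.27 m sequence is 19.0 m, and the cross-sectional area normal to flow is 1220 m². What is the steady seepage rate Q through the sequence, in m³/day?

Flow is perpendicular to layering, so the layers act in series and the equivalent K is the thickness-weighted harmonic mean.
Total thickness L = 13.6 + 3.82 + 5.85 + 11.0 = 34.27 m.
Σ(b_i/K_i) = 13.6/15.8 + 3.82/334 + 5.85/1.34 + 11.0/7.32 = 6.741 d.
K_eq = L / Σ(b_i/K_i) = 34.27 / 6.741 = 5.084 m/day.
Q = K_eq · A · (Δh/L) = 5.084 × 1220 × (19.0/34.27) = 3439 m³/day.

3440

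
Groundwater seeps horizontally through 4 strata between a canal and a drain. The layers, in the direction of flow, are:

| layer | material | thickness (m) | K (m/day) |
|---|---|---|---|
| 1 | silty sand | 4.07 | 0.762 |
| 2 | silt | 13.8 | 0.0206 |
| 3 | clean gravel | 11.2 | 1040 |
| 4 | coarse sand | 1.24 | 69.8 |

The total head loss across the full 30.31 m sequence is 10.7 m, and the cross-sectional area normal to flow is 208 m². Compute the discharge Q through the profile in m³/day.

3.30

Flow is perpendicular to layering, so the layers act in series and the equivalent K is the thickness-weighted harmonic mean.
Total thickness L = 4.07 + 13.8 + 11.2 + 1.24 = 30.31 m.
Σ(b_i/K_i) = 4.07/0.762 + 13.8/0.0206 + 11.2/1040 + 1.24/69.8 = 675.3 d.
K_eq = L / Σ(b_i/K_i) = 30.31 / 675.3 = 0.04489 m/day.
Q = K_eq · A · (Δh/L) = 0.04489 × 208 × (10.7/30.31) = 3.296 m³/day.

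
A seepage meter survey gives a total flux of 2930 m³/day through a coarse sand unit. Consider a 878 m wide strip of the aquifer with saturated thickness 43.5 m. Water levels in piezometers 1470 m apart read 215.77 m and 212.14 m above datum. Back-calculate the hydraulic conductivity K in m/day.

Cross-sectional area A = 878 × 43.5 = 38193 m².
Hydraulic gradient i = (215.77 − 212.14) / 1470 = 3.63 / 1470 = 0.002469.
From Q = K·A·i, K = Q / (A·i) = 2930 / (38193 × 0.002469) = 31.07 m/day.

31.1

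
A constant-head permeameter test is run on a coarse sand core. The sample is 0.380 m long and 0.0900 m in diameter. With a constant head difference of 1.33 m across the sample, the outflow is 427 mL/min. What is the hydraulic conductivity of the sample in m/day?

Cross-sectional area A = π·(d/2)² = π × (0.0900/2)² = 0.006362 m².
Convert discharge: 427 mL/min = 7.117e-06 m³/s.
Darcy's law rearranged: K = Q·L / (A·Δh) = 7.117e-06 × 0.380 / (0.006362 × 1.33) = 0.0003196 m/s = 27.62 m/day.

27.6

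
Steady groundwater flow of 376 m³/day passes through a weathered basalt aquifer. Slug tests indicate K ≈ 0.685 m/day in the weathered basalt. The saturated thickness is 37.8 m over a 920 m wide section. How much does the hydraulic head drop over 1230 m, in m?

Cross-sectional area A = 920 × 37.8 = 34776 m².
From Q = K·A·i, i = Q / (K·A) = 376 / (0.6850 × 34776) = 0.01578.
Head loss Δh = i · L = 0.01578 × 1230 = 19.41 m.

19.4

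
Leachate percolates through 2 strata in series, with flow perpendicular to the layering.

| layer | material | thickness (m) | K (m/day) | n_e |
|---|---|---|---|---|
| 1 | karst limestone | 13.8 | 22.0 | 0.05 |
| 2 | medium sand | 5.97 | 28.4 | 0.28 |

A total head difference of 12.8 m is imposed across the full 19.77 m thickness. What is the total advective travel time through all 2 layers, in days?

0.155

With flow normal to the layers, continuity requires the same specific discharge q through every layer.
Σ(b_i/K_i) = 13.8/22.0 + 5.97/28.4 = 0.8375 d.
q = Δh / Σ(b_i/K_i) = 12.8 / 0.8375 = 15.28 m/day.
In each layer the seepage velocity is v_i = q/n_i, so the layer transit time is t_i = b_i·n_i / q:
  layer 1 (karst limestone): t_1 = 13.8 × 0.05 / 15.28 = 0.04515 d
  layer 2 (medium sand): t_2 = 5.97 × 0.28 / 15.28 = 0.1094 d
Total t = Σ t_i = 0.1545 days.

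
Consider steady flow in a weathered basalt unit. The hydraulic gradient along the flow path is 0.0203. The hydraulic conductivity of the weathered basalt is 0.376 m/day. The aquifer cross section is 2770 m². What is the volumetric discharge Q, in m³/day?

Hydraulic gradient i = 0.0203.
Darcy's law: Q = K · A · i = 0.3760 × 2770 × 0.02030 = 21.14 m³/day.

21.1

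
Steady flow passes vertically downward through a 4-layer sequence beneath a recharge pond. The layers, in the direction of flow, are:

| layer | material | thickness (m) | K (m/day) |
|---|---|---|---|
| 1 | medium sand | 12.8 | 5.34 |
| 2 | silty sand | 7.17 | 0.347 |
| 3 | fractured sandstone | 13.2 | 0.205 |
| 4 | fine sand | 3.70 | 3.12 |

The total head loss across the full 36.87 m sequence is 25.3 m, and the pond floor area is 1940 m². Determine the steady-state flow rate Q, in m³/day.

Flow is perpendicular to layering, so the layers act in series and the equivalent K is the thickness-weighted harmonic mean.
Total thickness L = 12.8 + 7.17 + 13.2 + 3.70 = 36.87 m.
Σ(b_i/K_i) = 12.8/5.34 + 7.17/0.347 + 13.2/0.205 + 3.70/3.12 = 88.64 d.
K_eq = L / Σ(b_i/K_i) = 36.87 / 88.64 = 0.4160 m/day.
Q = K_eq · A · (Δh/L) = 0.4160 × 1940 × (25.3/36.87) = 553.7 m³/day.

554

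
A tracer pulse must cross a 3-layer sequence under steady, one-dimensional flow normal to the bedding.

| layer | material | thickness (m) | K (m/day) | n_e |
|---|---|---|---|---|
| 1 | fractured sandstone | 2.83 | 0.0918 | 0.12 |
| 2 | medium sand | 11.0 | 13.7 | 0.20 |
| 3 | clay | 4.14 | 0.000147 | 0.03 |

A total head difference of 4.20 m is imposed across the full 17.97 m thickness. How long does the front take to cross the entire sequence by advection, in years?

With flow normal to the layers, continuity requires the same specific discharge q through every layer.
Σ(b_i/K_i) = 2.83/0.0918 + 11.0/13.7 + 4.14/0.000147 = 28195 d.
q = Δh / Σ(b_i/K_i) = 4.20 / 28195 = 0.0001490 m/day.
In each layer the seepage velocity is v_i = q/n_i, so the layer transit time is t_i = b_i·n_i / q:
  layer 1 (fractured sandstone): t_1 = 2.83 × 0.12 / 0.0001490 = 2280 d
  layer 2 (medium sand): t_2 = 11.0 × 0.20 / 0.0001490 = 14769 d
  layer 3 (clay): t_3 = 4.14 × 0.03 / 0.0001490 = 833.8 d
Total t = Σ t_i = 17882 days = 48.96 years.

49.0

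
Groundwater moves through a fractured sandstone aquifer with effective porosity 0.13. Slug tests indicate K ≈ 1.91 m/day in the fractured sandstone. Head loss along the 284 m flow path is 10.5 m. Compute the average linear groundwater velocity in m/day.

Hydraulic gradient i = Δh / L = 10.5 / 284 = 0.03697.
Darcy flux q = K · i = 1.910 × 0.03697 = 0.07062 m/day.
Seepage velocity v = q / n_e = 0.07062 / 0.13 = 0.5432 m/day.

0.543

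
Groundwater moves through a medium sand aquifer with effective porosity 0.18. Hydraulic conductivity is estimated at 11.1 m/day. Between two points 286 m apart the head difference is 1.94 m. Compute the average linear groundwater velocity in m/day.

0.418

Hydraulic gradient i = Δh / L = 1.94 / 286 = 0.006783.
Darcy flux q = K · i = 11.10 × 0.006783 = 0.07529 m/day.
Seepage velocity v = q / n_e = 0.07529 / 0.18 = 0.4183 m/day.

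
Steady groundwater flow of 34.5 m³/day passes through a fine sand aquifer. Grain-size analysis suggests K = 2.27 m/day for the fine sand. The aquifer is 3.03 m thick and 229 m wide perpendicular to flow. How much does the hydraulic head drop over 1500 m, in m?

32.9

Cross-sectional area A = 229 × 3.03 = 693.9 m².
From Q = K·A·i, i = Q / (K·A) = 34.5 / (2.270 × 693.9) = 0.02190.
Head loss Δh = i · L = 0.02190 × 1500 = 32.86 m.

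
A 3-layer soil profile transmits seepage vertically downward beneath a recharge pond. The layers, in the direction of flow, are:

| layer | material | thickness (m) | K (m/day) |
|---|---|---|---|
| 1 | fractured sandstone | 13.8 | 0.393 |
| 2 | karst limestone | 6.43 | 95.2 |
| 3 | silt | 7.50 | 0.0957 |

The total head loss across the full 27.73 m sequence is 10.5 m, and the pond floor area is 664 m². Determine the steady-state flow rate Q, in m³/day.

61.4

Flow is perpendicular to layering, so the layers act in series and the equivalent K is the thickness-weighted harmonic mean.
Total thickness L = 13.8 + 6.43 + 7.50 = 27.73 m.
Σ(b_i/K_i) = 13.8/0.393 + 6.43/95.2 + 7.50/0.0957 = 113.6 d.
K_eq = L / Σ(b_i/K_i) = 27.73 / 113.6 = 0.2442 m/day.
Q = K_eq · A · (Δh/L) = 0.2442 × 664 × (10.5/27.73) = 61.40 m³/day.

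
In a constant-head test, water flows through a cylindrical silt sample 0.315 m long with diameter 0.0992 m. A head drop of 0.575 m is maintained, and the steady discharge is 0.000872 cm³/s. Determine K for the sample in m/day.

0.00534

Cross-sectional area A = π·(d/2)² = π × (0.0992/2)² = 0.007729 m².
Convert discharge: 0.000872 cm³/s = 8.720e-10 m³/s.
Darcy's law rearranged: K = Q·L / (A·Δh) = 8.720e-10 × 0.315 / (0.007729 × 0.575) = 6.181e-08 m/s = 0.005340 m/day.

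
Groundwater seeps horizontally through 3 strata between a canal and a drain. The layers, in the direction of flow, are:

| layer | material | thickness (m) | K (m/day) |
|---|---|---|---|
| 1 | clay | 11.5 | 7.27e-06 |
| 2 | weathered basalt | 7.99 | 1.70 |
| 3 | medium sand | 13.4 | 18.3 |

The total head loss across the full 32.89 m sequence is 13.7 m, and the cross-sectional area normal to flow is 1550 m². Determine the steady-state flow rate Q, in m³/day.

0.0134

Flow is perpendicular to layering, so the layers act in series and the equivalent K is the thickness-weighted harmonic mean.
Total thickness L = 11.5 + 7.99 + 13.4 = 32.89 m.
Σ(b_i/K_i) = 11.5/7.27e-06 + 7.99/1.70 + 13.4/18.3 = 1.582e+06 d.
K_eq = L / Σ(b_i/K_i) = 32.89 / 1.582e+06 = 2.079e-05 m/day.
Q = K_eq · A · (Δh/L) = 2.079e-05 × 1550 × (13.7/32.89) = 0.01342 m³/day.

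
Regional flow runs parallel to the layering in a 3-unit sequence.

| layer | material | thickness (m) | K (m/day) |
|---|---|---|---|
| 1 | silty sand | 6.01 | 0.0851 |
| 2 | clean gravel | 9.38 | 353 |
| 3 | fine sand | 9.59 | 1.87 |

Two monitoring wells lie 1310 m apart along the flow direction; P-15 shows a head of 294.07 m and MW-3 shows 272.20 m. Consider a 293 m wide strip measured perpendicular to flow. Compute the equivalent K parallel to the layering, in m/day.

Flow is parallel to layering, so each bed carries its own Darcy discharge and the transmissivities add.
Σ(K_i·b_i) = 0.0851×6.01 + 353×9.38 + 1.87×9.59 = 3330 m²/day.
Total thickness b = 24.98 m, so K_eq = Σ(K_i·b_i)/b = 133.3 m/day.

133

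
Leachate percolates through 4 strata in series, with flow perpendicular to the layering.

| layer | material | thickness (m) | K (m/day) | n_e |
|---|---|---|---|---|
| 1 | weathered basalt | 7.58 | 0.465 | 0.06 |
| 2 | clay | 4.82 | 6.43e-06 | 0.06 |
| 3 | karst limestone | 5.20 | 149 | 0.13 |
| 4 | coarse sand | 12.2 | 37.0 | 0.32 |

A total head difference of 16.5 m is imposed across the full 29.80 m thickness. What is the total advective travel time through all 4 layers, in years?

With flow normal to the layers, continuity requires the same specific discharge q through every layer.
Σ(b_i/K_i) = 7.58/0.465 + 4.82/6.43e-06 + 5.20/149 + 12.2/37.0 = 7.496e+05 d.
q = Δh / Σ(b_i/K_i) = 16.5 / 7.496e+05 = 2.201e-05 m/day.
In each layer the seepage velocity is v_i = q/n_i, so the layer transit time is t_i = b_i·n_i / q:
  layer 1 (weathered basalt): t_1 = 7.58 × 0.06 / 2.201e-05 = 20662 d
  layer 2 (clay): t_2 = 4.82 × 0.06 / 2.201e-05 = 13139 d
  layer 3 (karst limestone): t_3 = 5.20 × 0.13 / 2.201e-05 = 30712 d
  layer 4 (coarse sand): t_4 = 12.2 × 0.32 / 2.201e-05 = 1.774e+05 d
Total t = Σ t_i = 2.419e+05 days = 662.2 years.

662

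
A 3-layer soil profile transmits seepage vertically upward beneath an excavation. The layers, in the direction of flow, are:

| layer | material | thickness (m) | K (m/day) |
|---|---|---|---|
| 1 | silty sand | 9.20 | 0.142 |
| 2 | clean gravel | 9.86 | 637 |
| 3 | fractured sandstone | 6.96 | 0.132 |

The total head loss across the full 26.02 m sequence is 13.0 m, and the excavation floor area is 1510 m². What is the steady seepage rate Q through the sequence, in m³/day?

167

Flow is perpendicular to layering, so the layers act in series and the equivalent K is the thickness-weighted harmonic mean.
Total thickness L = 9.20 + 9.86 + 6.96 = 26.02 m.
Σ(b_i/K_i) = 9.20/0.142 + 9.86/637 + 6.96/0.132 = 117.5 d.
K_eq = L / Σ(b_i/K_i) = 26.02 / 117.5 = 0.2214 m/day.
Q = K_eq · A · (Δh/L) = 0.2214 × 1510 × (13.0/26.02) = 167.0 m³/day.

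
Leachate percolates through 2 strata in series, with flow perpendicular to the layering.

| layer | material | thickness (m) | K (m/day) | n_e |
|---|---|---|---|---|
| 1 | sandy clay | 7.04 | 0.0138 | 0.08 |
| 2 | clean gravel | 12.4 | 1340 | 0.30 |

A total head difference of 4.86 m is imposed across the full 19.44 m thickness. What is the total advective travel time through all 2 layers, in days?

450

With flow normal to the layers, continuity requires the same specific discharge q through every layer.
Σ(b_i/K_i) = 7.04/0.0138 + 12.4/1340 = 510.2 d.
q = Δh / Σ(b_i/K_i) = 4.86 / 510.2 = 0.009527 m/day.
In each layer the seepage velocity is v_i = q/n_i, so the layer transit time is t_i = b_i·n_i / q:
  layer 1 (sandy clay): t_1 = 7.04 × 0.08 / 0.009527 = 59.12 d
  layer 2 (clean gravel): t_2 = 12.4 × 0.30 / 0.009527 = 390.5 d
Total t = Σ t_i = 449.6 days.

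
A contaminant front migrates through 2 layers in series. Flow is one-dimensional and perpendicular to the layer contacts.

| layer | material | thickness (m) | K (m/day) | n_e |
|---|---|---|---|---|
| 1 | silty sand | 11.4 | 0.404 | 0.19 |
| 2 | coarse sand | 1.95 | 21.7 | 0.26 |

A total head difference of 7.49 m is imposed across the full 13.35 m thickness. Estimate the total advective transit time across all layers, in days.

With flow normal to the layers, continuity requires the same specific discharge q through every layer.
Σ(b_i/K_i) = 11.4/0.404 + 1.95/21.7 = 28.31 d.
q = Δh / Σ(b_i/K_i) = 7.49 / 28.31 = 0.2646 m/day.
In each layer the seepage velocity is v_i = q/n_i, so the layer transit time is t_i = b_i·n_i / q:
  layer 1 (silty sand): t_1 = 11.4 × 0.19 / 0.2646 = 8.186 d
  layer 2 (coarse sand): t_2 = 1.95 × 0.26 / 0.2646 = 1.916 d
Total t = Σ t_i = 10.10 days.

10.1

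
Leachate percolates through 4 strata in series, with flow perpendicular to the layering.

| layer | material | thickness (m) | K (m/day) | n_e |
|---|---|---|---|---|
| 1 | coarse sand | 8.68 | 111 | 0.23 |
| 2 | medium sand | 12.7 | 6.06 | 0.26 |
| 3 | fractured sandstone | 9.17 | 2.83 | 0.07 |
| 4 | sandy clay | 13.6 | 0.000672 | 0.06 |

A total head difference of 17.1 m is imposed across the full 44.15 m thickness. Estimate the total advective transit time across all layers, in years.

21.9

With flow normal to the layers, continuity requires the same specific discharge q through every layer.
Σ(b_i/K_i) = 8.68/111 + 12.7/6.06 + 9.17/2.83 + 13.6/0.000672 = 20244 d.
q = Δh / Σ(b_i/K_i) = 17.1 / 20244 = 0.0008447 m/day.
In each layer the seepage velocity is v_i = q/n_i, so the layer transit time is t_i = b_i·n_i / q:
  layer 1 (coarse sand): t_1 = 8.68 × 0.23 / 0.0008447 = 2363 d
  layer 2 (medium sand): t_2 = 12.7 × 0.26 / 0.0008447 = 3909 d
  layer 3 (fractured sandstone): t_3 = 9.17 × 0.07 / 0.0008447 = 759.9 d
  layer 4 (sandy clay): t_4 = 13.6 × 0.06 / 0.0008447 = 966.0 d
Total t = Σ t_i = 7998 days = 21.90 years.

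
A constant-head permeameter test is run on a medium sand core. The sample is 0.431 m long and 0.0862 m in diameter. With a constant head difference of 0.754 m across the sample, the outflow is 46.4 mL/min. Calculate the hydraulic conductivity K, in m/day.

6.54

Cross-sectional area A = π·(d/2)² = π × (0.0862/2)² = 0.005836 m².
Convert discharge: 46.4 mL/min = 7.733e-07 m³/s.
Darcy's law rearranged: K = Q·L / (A·Δh) = 7.733e-07 × 0.431 / (0.005836 × 0.754) = 7.575e-05 m/s = 6.545 m/day.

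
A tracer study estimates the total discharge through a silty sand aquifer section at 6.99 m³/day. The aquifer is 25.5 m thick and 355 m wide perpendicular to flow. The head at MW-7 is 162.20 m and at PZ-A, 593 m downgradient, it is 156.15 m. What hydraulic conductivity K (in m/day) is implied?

0.0757

Cross-sectional area A = 355 × 25.5 = 9052 m².
Hydraulic gradient i = (162.20 − 156.15) / 593 = 6.05 / 593 = 0.01020.
From Q = K·A·i, K = Q / (A·i) = 6.99 / (9052 × 0.01020) = 0.07568 m/day.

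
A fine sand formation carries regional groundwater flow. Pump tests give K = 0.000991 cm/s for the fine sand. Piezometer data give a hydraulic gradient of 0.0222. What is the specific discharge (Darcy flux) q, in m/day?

0.0190

Convert K: 0.000991 cm/s × 864 = 0.8562 m/day.
Hydraulic gradient i = 0.0222.
Specific discharge q = K · i = 0.8562 × 0.02220 = 0.01901 m/day.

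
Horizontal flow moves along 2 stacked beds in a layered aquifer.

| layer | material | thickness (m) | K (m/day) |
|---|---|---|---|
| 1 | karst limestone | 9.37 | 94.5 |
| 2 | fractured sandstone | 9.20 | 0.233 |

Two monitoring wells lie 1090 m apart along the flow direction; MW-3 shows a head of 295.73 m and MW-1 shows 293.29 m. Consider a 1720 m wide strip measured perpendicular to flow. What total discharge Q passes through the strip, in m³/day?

Flow is parallel to layering, so each bed carries its own Darcy discharge and the transmissivities add.
Σ(K_i·b_i) = 94.5×9.37 + 0.233×9.20 = 887.6 m²/day.
Hydraulic gradient i = (295.73 − 293.29) / 1090 = 2.44 / 1090 = 0.002239.
Q = Σ(K_i·b_i) · W · i = 887.6 × 1720 × 0.002239 = 3418 m³/day.

3420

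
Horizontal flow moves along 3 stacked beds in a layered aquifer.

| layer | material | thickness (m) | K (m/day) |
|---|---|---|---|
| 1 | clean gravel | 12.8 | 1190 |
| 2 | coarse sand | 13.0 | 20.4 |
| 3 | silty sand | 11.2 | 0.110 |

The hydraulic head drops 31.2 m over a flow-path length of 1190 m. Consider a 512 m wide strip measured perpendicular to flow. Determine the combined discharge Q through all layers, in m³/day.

208000

Flow is parallel to layering, so each bed carries its own Darcy discharge and the transmissivities add.
Σ(K_i·b_i) = 1190×12.8 + 20.4×13.0 + 0.110×11.2 = 15498 m²/day.
Hydraulic gradient i = Δh / L = 31.2 / 1190 = 0.02622.
Q = Σ(K_i·b_i) · W · i = 15498 × 512 × 0.02622 = 2.080e+05 m³/day.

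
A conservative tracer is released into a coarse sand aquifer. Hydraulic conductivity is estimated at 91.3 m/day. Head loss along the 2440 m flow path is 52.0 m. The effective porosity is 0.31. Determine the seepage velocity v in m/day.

Hydraulic gradient i = Δh / L = 52.0 / 2440 = 0.02131.
Darcy flux q = K · i = 91.30 × 0.02131 = 1.946 m/day.
Seepage velocity v = q / n_e = 1.946 / 0.31 = 6.277 m/day.

6.28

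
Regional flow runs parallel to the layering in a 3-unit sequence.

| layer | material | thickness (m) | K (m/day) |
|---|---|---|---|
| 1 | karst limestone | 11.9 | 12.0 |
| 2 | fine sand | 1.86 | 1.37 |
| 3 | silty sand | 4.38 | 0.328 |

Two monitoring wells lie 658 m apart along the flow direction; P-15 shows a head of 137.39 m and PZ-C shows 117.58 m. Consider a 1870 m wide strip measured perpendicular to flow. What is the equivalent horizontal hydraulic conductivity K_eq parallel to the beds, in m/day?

Flow is parallel to layering, so each bed carries its own Darcy discharge and the transmissivities add.
Σ(K_i·b_i) = 12.0×11.9 + 1.37×1.86 + 0.328×4.38 = 146.8 m²/day.
Total thickness b = 18.14 m, so K_eq = Σ(K_i·b_i)/b = 8.092 m/day.

8.09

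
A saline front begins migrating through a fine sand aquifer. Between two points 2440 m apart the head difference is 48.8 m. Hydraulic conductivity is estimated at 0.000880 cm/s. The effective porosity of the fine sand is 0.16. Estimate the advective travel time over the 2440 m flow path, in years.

70.3

Convert K: 0.000880 cm/s × 864 = 0.7603 m/day.
Hydraulic gradient i = Δh / L = 48.8 / 2440 = 0.02000.
Darcy flux q = K · i = 0.7603 × 0.02000 = 0.01521 m/day.
Seepage velocity v = q / n_e = 0.01521 / 0.16 = 0.09504 m/day.
Travel time t = L / v = 2440 / 0.09504 = 25673 days = 70.29 years.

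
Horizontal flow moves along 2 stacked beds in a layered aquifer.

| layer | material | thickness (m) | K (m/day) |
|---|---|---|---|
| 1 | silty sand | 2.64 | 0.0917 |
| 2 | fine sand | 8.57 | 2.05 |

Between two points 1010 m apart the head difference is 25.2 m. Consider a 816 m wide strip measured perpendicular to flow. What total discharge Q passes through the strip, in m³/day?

Flow is parallel to layering, so each bed carries its own Darcy discharge and the transmissivities add.
Σ(K_i·b_i) = 0.0917×2.64 + 2.05×8.57 = 17.81 m²/day.
Hydraulic gradient i = Δh / L = 25.2 / 1010 = 0.02495.
Q = Σ(K_i·b_i) · W · i = 17.81 × 816 × 0.02495 = 362.6 m³/day.

363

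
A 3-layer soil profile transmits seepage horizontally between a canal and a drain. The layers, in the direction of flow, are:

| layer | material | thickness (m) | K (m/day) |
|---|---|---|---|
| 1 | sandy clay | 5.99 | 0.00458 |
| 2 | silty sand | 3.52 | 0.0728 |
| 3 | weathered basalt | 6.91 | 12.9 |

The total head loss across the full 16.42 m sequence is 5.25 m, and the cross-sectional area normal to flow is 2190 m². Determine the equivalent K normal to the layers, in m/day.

0.0121

Flow is perpendicular to layering, so the layers act in series and the equivalent K is the thickness-weighted harmonic mean.
Total thickness L = 5.99 + 3.52 + 6.91 = 16.42 m.
Σ(b_i/K_i) = 5.99/0.00458 + 3.52/0.0728 + 6.91/12.9 = 1357 d.
K_eq = L / Σ(b_i/K_i) = 16.42 / 1357 = 0.01210 m/day.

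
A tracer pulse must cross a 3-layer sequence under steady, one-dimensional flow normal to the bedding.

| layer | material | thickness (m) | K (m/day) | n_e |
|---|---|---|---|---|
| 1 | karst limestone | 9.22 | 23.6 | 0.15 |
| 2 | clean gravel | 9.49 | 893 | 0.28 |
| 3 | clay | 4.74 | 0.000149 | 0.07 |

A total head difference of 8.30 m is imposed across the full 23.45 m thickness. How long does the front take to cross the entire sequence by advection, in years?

45.9

With flow normal to the layers, continuity requires the same specific discharge q through every layer.
Σ(b_i/K_i) = 9.22/23.6 + 9.49/893 + 4.74/0.000149 = 31812 d.
q = Δh / Σ(b_i/K_i) = 8.30 / 31812 = 0.0002609 m/day.
In each layer the seepage velocity is v_i = q/n_i, so the layer transit time is t_i = b_i·n_i / q:
  layer 1 (karst limestone): t_1 = 9.22 × 0.15 / 0.0002609 = 5301 d
  layer 2 (clean gravel): t_2 = 9.49 × 0.28 / 0.0002609 = 10185 d
  layer 3 (clay): t_3 = 4.74 × 0.07 / 0.0002609 = 1272 d
Total t = Σ t_i = 16757 days = 45.88 years.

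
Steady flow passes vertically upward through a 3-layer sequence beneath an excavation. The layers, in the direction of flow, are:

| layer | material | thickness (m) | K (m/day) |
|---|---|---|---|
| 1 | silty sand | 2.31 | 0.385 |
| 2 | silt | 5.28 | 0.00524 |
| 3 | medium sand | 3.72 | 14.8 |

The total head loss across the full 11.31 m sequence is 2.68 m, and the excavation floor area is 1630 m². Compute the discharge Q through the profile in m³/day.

Flow is perpendicular to layering, so the layers act in series and the equivalent K is the thickness-weighted harmonic mean.
Total thickness L = 2.31 + 5.28 + 3.72 = 11.31 m.
Σ(b_i/K_i) = 2.31/0.385 + 5.28/0.00524 + 3.72/14.8 = 1014 d.
K_eq = L / Σ(b_i/K_i) = 11.31 / 1014 = 0.01116 m/day.
Q = K_eq · A · (Δh/L) = 0.01116 × 1630 × (2.68/11.31) = 4.309 m³/day.

4.31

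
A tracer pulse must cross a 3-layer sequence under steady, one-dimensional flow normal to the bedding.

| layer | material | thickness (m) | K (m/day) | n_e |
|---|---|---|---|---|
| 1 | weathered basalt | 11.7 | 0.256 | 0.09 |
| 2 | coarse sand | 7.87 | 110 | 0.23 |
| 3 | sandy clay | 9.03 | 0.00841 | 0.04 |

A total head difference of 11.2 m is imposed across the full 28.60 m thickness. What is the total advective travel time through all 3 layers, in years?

With flow normal to the layers, continuity requires the same specific discharge q through every layer.
Σ(b_i/K_i) = 11.7/0.256 + 7.87/110 + 9.03/0.00841 = 1119 d.
q = Δh / Σ(b_i/K_i) = 11.2 / 1119 = 0.01000 m/day.
In each layer the seepage velocity is v_i = q/n_i, so the layer transit time is t_i = b_i·n_i / q:
  layer 1 (weathered basalt): t_1 = 11.7 × 0.09 / 0.01000 = 105.3 d
  layer 2 (coarse sand): t_2 = 7.87 × 0.23 / 0.01000 = 180.9 d
  layer 3 (sandy clay): t_3 = 9.03 × 0.04 / 0.01000 = 36.10 d
Total t = Σ t_i = 322.3 days = 0.8824 years.

0.882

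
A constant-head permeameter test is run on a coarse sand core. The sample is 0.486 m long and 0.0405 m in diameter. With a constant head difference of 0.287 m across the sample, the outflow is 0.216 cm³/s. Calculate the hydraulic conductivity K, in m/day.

Cross-sectional area A = π·(d/2)² = π × (0.0405/2)² = 0.001288 m².
Convert discharge: 0.216 cm³/s = 2.160e-07 m³/s.
Darcy's law rearranged: K = Q·L / (A·Δh) = 2.160e-07 × 0.486 / (0.001288 × 0.287) = 0.0002839 m/s = 24.53 m/day.

24.5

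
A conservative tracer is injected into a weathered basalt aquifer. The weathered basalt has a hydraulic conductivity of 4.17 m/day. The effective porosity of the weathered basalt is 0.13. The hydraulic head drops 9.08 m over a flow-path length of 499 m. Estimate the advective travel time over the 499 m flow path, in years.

2.34

Hydraulic gradient i = Δh / L = 9.08 / 499 = 0.01820.
Darcy flux q = K · i = 4.170 × 0.01820 = 0.07588 m/day.
Seepage velocity v = q / n_e = 0.07588 / 0.13 = 0.5837 m/day.
Travel time t = L / v = 499 / 0.5837 = 854.9 days = 2.341 years.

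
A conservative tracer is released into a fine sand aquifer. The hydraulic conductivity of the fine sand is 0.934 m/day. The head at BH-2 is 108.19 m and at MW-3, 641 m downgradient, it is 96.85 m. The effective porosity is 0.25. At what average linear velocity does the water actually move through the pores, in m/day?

Hydraulic gradient i = (108.19 − 96.85) / 641 = 11.34 / 641 = 0.01769.
Darcy flux q = K · i = 0.9340 × 0.01769 = 0.01652 m/day.
Seepage velocity v = q / n_e = 0.01652 / 0.25 = 0.06609 m/day.

0.0661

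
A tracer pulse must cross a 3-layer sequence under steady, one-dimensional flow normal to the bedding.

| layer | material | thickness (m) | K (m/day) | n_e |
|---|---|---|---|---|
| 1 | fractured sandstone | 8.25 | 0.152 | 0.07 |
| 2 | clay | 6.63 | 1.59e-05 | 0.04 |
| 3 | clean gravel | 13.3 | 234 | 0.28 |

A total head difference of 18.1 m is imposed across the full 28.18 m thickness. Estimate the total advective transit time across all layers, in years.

With flow normal to the layers, continuity requires the same specific discharge q through every layer.
Σ(b_i/K_i) = 8.25/0.152 + 6.63/1.59e-05 + 13.3/234 = 4.170e+05 d.
q = Δh / Σ(b_i/K_i) = 18.1 / 4.170e+05 = 4.340e-05 m/day.
In each layer the seepage velocity is v_i = q/n_i, so the layer transit time is t_i = b_i·n_i / q:
  layer 1 (fractured sandstone): t_1 = 8.25 × 0.07 / 4.340e-05 = 13306 d
  layer 2 (clay): t_2 = 6.63 × 0.04 / 4.340e-05 = 6110 d
  layer 3 (clean gravel): t_3 = 13.3 × 0.28 / 4.340e-05 = 85803 d
Total t = Σ t_i = 1.052e+05 days = 288.1 years.

288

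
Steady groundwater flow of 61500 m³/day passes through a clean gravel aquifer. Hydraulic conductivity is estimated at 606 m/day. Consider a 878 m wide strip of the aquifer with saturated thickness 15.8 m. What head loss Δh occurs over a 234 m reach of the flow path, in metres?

1.71

Cross-sectional area A = 878 × 15.8 = 13872 m².
From Q = K·A·i, i = Q / (K·A) = 61500 / (606.0 × 13872) = 0.007316.
Head loss Δh = i · L = 0.007316 × 234 = 1.712 m.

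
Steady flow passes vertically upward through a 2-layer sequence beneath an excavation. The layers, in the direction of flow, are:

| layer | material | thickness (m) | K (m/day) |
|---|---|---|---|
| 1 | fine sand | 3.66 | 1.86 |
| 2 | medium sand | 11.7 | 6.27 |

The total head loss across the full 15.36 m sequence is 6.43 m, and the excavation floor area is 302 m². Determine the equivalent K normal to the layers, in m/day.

4.01

Flow is perpendicular to layering, so the layers act in series and the equivalent K is the thickness-weighted harmonic mean.
Total thickness L = 3.66 + 11.7 = 15.36 m.
Σ(b_i/K_i) = 3.66/1.86 + 11.7/6.27 = 3.834 d.
K_eq = L / Σ(b_i/K_i) = 15.36 / 3.834 = 4.006 m/day.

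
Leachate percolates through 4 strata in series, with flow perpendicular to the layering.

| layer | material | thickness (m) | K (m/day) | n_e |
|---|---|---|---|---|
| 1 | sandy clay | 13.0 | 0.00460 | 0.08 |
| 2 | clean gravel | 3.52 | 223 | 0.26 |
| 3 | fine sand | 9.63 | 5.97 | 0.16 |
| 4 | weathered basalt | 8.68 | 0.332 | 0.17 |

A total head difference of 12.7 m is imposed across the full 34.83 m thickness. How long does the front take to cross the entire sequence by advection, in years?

With flow normal to the layers, continuity requires the same specific discharge q through every layer.
Σ(b_i/K_i) = 13.0/0.00460 + 3.52/223 + 9.63/5.97 + 8.68/0.332 = 2854 d.
q = Δh / Σ(b_i/K_i) = 12.7 / 2854 = 0.004450 m/day.
In each layer the seepage velocity is v_i = q/n_i, so the layer transit time is t_i = b_i·n_i / q:
  layer 1 (sandy clay): t_1 = 13.0 × 0.08 / 0.004450 = 233.7 d
  layer 2 (clean gravel): t_2 = 3.52 × 0.26 / 0.004450 = 205.7 d
  layer 3 (fine sand): t_3 = 9.63 × 0.16 / 0.004450 = 346.2 d
  layer 4 (weathered basalt): t_4 = 8.68 × 0.17 / 0.004450 = 331.6 d
Total t = Σ t_i = 1117 days = 3.059 years.

3.06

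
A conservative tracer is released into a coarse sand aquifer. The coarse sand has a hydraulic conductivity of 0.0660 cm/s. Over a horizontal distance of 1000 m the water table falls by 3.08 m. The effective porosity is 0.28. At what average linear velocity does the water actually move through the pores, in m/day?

0.627

Convert K: 0.0660 cm/s × 864 = 57.02 m/day.
Hydraulic gradient i = Δh / L = 3.08 / 1000 = 0.003080.
Darcy flux q = K · i = 57.02 × 0.003080 = 0.1756 m/day.
Seepage velocity v = q / n_e = 0.1756 / 0.28 = 0.6273 m/day.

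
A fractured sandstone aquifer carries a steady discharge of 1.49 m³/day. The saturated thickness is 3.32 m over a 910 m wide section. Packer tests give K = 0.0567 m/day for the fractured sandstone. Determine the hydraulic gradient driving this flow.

0.00870

Cross-sectional area A = 910 × 3.32 = 3021 m².
From Q = K·A·i, i = Q / (K·A) = 1.49 / (0.05670 × 3021) = 0.008698.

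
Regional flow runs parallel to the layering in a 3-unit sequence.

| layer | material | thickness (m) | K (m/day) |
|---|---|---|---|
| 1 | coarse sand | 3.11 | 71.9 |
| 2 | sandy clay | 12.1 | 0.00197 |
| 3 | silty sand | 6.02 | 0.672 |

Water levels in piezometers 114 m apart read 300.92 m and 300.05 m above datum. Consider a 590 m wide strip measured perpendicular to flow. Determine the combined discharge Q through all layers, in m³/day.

Flow is parallel to layering, so each bed carries its own Darcy discharge and the transmissivities add.
Σ(K_i·b_i) = 71.9×3.11 + 0.00197×12.1 + 0.672×6.02 = 227.7 m²/day.
Hydraulic gradient i = (300.92 − 300.05) / 114 = 0.87 / 114 = 0.007632.
Q = Σ(K_i·b_i) · W · i = 227.7 × 590 × 0.007632 = 1025 m³/day.

1030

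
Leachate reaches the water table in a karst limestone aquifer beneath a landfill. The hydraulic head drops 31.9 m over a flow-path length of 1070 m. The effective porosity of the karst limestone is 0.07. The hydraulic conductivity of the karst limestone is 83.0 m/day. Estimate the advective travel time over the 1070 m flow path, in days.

Hydraulic gradient i = Δh / L = 31.9 / 1070 = 0.02981.
Darcy flux q = K · i = 83.00 × 0.02981 = 2.474 m/day.
Seepage velocity v = q / n_e = 2.474 / 0.07 = 35.35 m/day.
Travel time t = L / v = 1070 / 35.35 = 30.27 days.

30.3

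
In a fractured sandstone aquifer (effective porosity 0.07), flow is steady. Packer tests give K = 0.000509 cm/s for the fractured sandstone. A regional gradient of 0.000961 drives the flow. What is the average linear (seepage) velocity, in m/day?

0.00604

Convert K: 0.000509 cm/s × 864 = 0.4398 m/day.
Hydraulic gradient i = 0.000961.
Darcy flux q = K · i = 0.4398 × 0.0009610 = 0.0004226 m/day.
Seepage velocity v = q / n_e = 0.0004226 / 0.07 = 0.006037 m/day.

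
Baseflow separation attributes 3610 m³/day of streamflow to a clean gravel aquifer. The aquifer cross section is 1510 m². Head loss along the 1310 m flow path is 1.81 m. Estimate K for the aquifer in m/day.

Hydraulic gradient i = Δh / L = 1.81 / 1310 = 0.001382.
From Q = K·A·i, K = Q / (A·i) = 3610 / (1510 × 0.001382) = 1730 m/day.

1730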